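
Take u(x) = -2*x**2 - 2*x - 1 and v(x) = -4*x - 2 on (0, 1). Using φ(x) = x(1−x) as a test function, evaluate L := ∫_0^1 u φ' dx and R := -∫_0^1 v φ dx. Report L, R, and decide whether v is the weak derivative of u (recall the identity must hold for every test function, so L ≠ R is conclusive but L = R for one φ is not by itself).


LHS = 2/3, RHS = 2/3. Yes, v = u' weakly.

u(x) = -2*x**2 - 2*x - 1, classical derivative u'(x) = -4*x - 2.
φ(x) = x(1−x), so φ'(x) = 1 - 2*x.
Note φ(0) = φ(1) = 0, so the boundary term u·φ vanishes.
LHS = ∫_0^1 u(x) φ'(x) dx = ∫_0^1 (4*x^3 + 2*x^2 - 1) dx. Term by term:
  ∫_0^1 4*x^3 dx = 1;  ∫_0^1 2*x^2 dx = 2/3;  ∫_0^1 -1 dx = -1.
Sum: 1 + 2/3 − 1 = 2/3.
So LHS = 2/3.
∫_0^1 v(x) φ(x) dx = ∫_0^1 (4*x^3 - 2*x^2 - 2*x) dx. Term by term:
  ∫_0^1 4*x^3 dx = 1;  ∫_0^1 -2*x^2 dx = -2/3;  ∫_0^1 -2*x dx = -1.
Sum: 1 − 2/3 − 1 = -2/3.
So RHS = -∫_0^1 v(x) φ(x) dx = 2/3.
LHS = RHS, so the identity holds for this test φ.
Moreover u is smooth here and v(x) = u'(x) = -4*x - 2 pointwise, so the identity holds for every test function. Hence v is the weak derivative of u.


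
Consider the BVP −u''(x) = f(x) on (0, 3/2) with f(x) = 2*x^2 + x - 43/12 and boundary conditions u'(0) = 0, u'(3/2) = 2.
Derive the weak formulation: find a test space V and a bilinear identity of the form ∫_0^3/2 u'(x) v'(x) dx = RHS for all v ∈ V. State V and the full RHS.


V = H^1(0, 3/2) (v unrestricted at boundary; u is determined up to an additive constant); weak form: ∫_0^3/2 u'v' dx = ∫_0^3/2 (2*x^2 + x - 43/12) v dx + 2·v(3/2) for all v ∈ V.

Multiply both sides by a test function v and integrate from 0 to 3/2:
  ∫_0^3/2 −u''(x) v(x) dx = ∫_0^3/2 f(x) v(x) dx.
Integrate the LHS by parts once:
  ∫_0^3/2 −u'' v dx = −[u'(x) v(x)]_0^3/2 + ∫_0^3/2 u'(x) v'(x) dx.
Thus ∫_0^3/2 u'(x) v'(x) dx = ∫_0^3/2 f(x) v(x) dx + [u'(x) v(x)]_0^3/2.
Choose V so that boundary terms are either known or forced to vanish.
u has inhomogeneous Neumann u'(0) = 0, u'(3/2) = 2. [u' v]_0^3/2 = (2)·v(3/2) − (0)·v(0) = 2·v(3/2). Take V = H^1(0, 3/2); boundary term becomes part of RHS.
Weak formulation: find u (satisfying any essential BC) such that ∫_0^3/2 u'(x) v'(x) dx = ∫_0^3/2 f v dx + 2·v(3/2) for all v ∈ V (Neumann data are natural BCs: they enter the RHS as boundary terms).
Substituting f(x) = 2*x^2 + x - 43/12, the right-hand side is ∫_0^3/2 (2*x^2 + x - 43/12) v dx + 2·v(3/2).
Compatibility check (pure Neumann): taking v ≡ 1 ∈ V gives 0 = ∫_0^3/2 f dx + (2) − (0), i.e. ∫_0^3/2 f dx must equal u'(0) − u'(3/2) = -2. Indeed ∫_0^3/2 (2*x^2 + x - 43/12) dx = -2, so the data are compatible. The solution is then unique only up to an additive constant (fix it e.g. by requiring ∫_0^3/2 u dx = 0).


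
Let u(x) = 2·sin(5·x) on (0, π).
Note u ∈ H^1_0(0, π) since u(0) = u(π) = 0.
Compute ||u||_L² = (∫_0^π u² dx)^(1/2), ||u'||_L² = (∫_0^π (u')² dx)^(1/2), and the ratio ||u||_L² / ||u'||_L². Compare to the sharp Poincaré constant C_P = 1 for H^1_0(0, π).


||u||_L² / ||u'||_L² = 1/5 < C_P = 1.

u(x) = 2·sin(5·x), so u'(x) = 10*cos(5*x).
Writing u(x) = A·sin(kπx/L) with A = 2 and k = 5, use ∫_0^L sin²(kπx/L) dx = L/2 and ∫_0^L cos²(kπx/L) dx = L/2.
u² = 4·sin²(5·x) and (u')² = 100·cos²(5·x), and each of sin², cos² integrates to L/2 = π/2 over (0, π).
∫_0^π u² dx = 2*π, so ||u||_L² = sqrt(2)*sqrt(π).
∫_0^π (u')² dx = 50*π, so ||u'||_L² = 5*sqrt(2)*sqrt(π).
Ratio ||u||_L² / ||u'||_L² = 1/5.
Sharp Poincaré constant on H^1_0(0, π) is C_P = L/π = 1, achieved by sin(x).
This is the k = 5 harmonic; the ratio L/(kπ) is strictly less than C_P = L/π, consistent with the sharp inequality ||u||_L² ≤ C_P ||u'||_L².


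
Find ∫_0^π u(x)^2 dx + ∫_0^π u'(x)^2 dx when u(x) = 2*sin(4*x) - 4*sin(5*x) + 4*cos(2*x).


||u||_{H^1(0,π)}^2 = -1600/21 + 282*π

u'(x) = -8*sin(2*x) + 8*cos(4*x) - 20*cos(5*x).
Expand u² and (u')² and integrate term by term on (0, π), using: for integers n ≥ 1, ∫_0^π sin²(nx) dx = ∫_0^π cos²(nx) dx = π/2; for n ≠ n', ∫_0^π sin(nx)sin(n'x) dx = ∫_0^π cos(nx)cos(n'x) dx = 0; and by product-to-sum, ∫_0^π sin(nx)cos(n'x) dx = ½∫_0^π [sin((n+n')x) + sin((n−n')x)] dx, which is 0 when n+n' is even and 2n/(n²−n'²) when n+n' is odd (it need not vanish on (0, π)).
  u² squared terms: (-4)²·∫sin(5x)² dx = 16·π/2 = 8*π;  (2)²·∫sin(4x)² dx = 4·π/2 = 2*π;  (4)²·∫cos(2x)² dx = 16·π/2 = 8*π.
  u² cross terms: 2·(-4)·(2)·∫sin(5x)·sin(4x) dx = -16·(0) = 0;  2·(-4)·(4)·∫sin(5x)·cos(2x) dx = -32·(10/21) = -320/21;  2·(2)·(4)·∫sin(4x)·cos(2x) dx = 16·(0) = 0.
  So ∫_0^π u² dx = 8*π + 2*π + 8*π + 0 − 320/21 + 0 = -320/21 + 18*π.
  (u')² squared terms: (-20)²·∫cos(5x)² dx = 400·π/2 = 200*π;  (-8)²·∫sin(2x)² dx = 64·π/2 = 32*π;  (8)²·∫cos(4x)² dx = 64·π/2 = 32*π.
  (u')² cross terms: 2·(-20)·(-8)·∫cos(5x)·sin(2x) dx = 320·(-4/21) = -1280/21;  2·(-20)·(8)·∫cos(5x)·cos(4x) dx = -320·(0) = 0;  2·(-8)·(8)·∫sin(2x)·cos(4x) dx = -128·(0) = 0.
  So ∫_0^π (u')² dx = 200*π + 32*π + 32*π − 1280/21 + 0 + 0 = -1280/21 + 264*π.
||u||_{H^1}^2 = (-320/21 + 18*π) + (-1280/21 + 264*π) = -1600/21 + 282*π.


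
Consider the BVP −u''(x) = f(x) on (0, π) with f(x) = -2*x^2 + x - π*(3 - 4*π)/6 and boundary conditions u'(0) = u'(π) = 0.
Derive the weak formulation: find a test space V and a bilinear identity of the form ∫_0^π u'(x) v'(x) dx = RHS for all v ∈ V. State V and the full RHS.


V = H^1(0, π) (no boundary constraint on v; u is determined up to an additive constant); weak form: ∫_0^π u'v' dx = ∫_0^π (-2*x^2 + x - π*(3 - 4*π)/6) v dx for all v ∈ V.

Multiply both sides by a test function v and integrate from 0 to π:
  ∫_0^π −u''(x) v(x) dx = ∫_0^π f(x) v(x) dx.
Integrate the LHS by parts once:
  ∫_0^π −u'' v dx = −[u'(x) v(x)]_0^π + ∫_0^π u'(x) v'(x) dx.
Thus ∫_0^π u'(x) v'(x) dx = ∫_0^π f(x) v(x) dx + [u'(x) v(x)]_0^π.
Choose V so that boundary terms are either known or forced to vanish.
u has homogeneous Neumann: u'(0) = u'(π) = 0. So [u' v]_0^π = 0·v(π) − 0·v(0) = 0 for any v; take V = H^1(0, π).
Weak formulation: find u (satisfying any essential BC) such that ∫_0^π u'(x) v'(x) dx = ∫_0^π f v dx for all v ∈ V (homogeneous Neumann, so boundary terms vanish).
Substituting f(x) = -2*x^2 + x - π*(3 - 4*π)/6, the right-hand side is ∫_0^π (-2*x^2 + x - π*(3 - 4*π)/6) v dx.
Compatibility check (pure Neumann): taking v ≡ 1 ∈ V gives 0 = ∫_0^π f dx + (0) − (0), i.e. ∫_0^π f dx must equal u'(0) − u'(π) = 0. Indeed ∫_0^π (-2*x^2 + x - π*(3 - 4*π)/6) dx = 0, so the data are compatible. The solution is then unique only up to an additive constant (fix it e.g. by requiring ∫_0^π u dx = 0).


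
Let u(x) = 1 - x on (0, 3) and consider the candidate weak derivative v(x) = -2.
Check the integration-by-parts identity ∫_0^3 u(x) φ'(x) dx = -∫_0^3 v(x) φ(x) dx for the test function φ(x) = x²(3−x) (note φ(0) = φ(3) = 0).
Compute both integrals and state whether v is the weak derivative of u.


LHS = 27/4, RHS = 27/2. No, v is not the weak derivative of u.

u(x) = 1 - x, classical derivative u'(x) = -1.
φ(x) = x²(3−x), so φ'(x) = 3*x*(2 - x).
Note φ(0) = φ(3) = 0, so the boundary term u·φ vanishes.
LHS = ∫_0^3 u(x) φ'(x) dx = ∫_0^3 (3*x^3 - 9*x^2 + 6*x) dx. Term by term:
  ∫_0^3 3*x^3 dx = 243/4;  ∫_0^3 -9*x^2 dx = -81;  ∫_0^3 6*x dx = 27.
Sum: 243/4 − 81 + 27 = 27/4.
So LHS = 27/4.
∫_0^3 v(x) φ(x) dx = ∫_0^3 (2*x^3 - 6*x^2) dx. Term by term:
  ∫_0^3 2*x^3 dx = 81/2;  ∫_0^3 -6*x^2 dx = -54.
Sum: 81/2 − 54 = -27/2.
So RHS = -∫_0^3 v(x) φ(x) dx = 27/2.
LHS − RHS = -27/4 ≠ 0, so the identity fails.
(For a valid weak derivative the identity must hold for EVERY test function, in particular this one. The failure shows v is NOT the weak derivative of u.)
Correct weak derivative would be u'(x) = -1.


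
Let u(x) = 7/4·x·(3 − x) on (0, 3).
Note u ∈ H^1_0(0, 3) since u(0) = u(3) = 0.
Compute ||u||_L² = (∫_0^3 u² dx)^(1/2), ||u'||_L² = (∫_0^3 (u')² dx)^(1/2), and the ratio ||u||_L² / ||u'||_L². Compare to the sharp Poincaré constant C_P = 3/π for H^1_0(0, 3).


||u||_L² / ||u'||_L² = 3*sqrt(10)/10 < C_P = 3/π.

u(x) = 7/4·x·(3 − x), so u'(x) = 21/4 - 7*x/2.
u(x) = 7/4·x·(3 − x) vanishes at x = 0 and x = 3, so u ∈ H^1_0(0, 3). Differentiate via the product rule and integrate the resulting polynomials term by term.
  ∫_0^3 u² dx = ∫_0^3 (49*x^4/16 - 147*x^3/8 + 441*x^2/16) dx. Term by term:
    ∫_0^3 49*x^4/16 dx = 11907/80;  ∫_0^3 -147*x^3/8 dx = -11907/32;  ∫_0^3 441*x^2/16 dx = 3969/16.
  Sum: 11907/80 − 11907/32 + 3969/16 = 3969/160.
  ∫_0^3 (u')² dx = ∫_0^3 (49*x^2/4 - 147*x/4 + 441/16) dx. Term by term:
    ∫_0^3 49*x^2/4 dx = 441/4;  ∫_0^3 -147*x/4 dx = -1323/8;  ∫_0^3 441/16 dx = 1323/16.
  Sum: 441/4 − 1323/8 + 1323/16 = 441/16.
∫_0^3 u² dx = 3969/160, so ||u||_L² = 63*sqrt(10)/40.
∫_0^3 (u')² dx = 441/16, so ||u'||_L² = 21/4.
Ratio ||u||_L² / ||u'||_L² = 3*sqrt(10)/10.
Sharp Poincaré constant on H^1_0(0, 3) is C_P = L/π = 3/π, achieved by sin(π/3·x).
A polynomial bump cannot attain the sharp Poincaré constant (only the first sine eigenfunction does), so the ratio is strictly less than C_P, consistent with ||u||_L² ≤ C_P ||u'||_L².


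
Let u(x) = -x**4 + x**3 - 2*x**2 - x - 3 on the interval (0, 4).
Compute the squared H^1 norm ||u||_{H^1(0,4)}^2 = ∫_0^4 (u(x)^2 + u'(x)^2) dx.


||u||_{H^1}^2 = 2415224/45

The H^1 norm (squared) on an interval (0, L) is
  ||u||_{H^1}^2 = ∫_0^L u(x)^2 dx + ∫_0^L u'(x)^2 dx.
Compute u'(x) = -4*x**3 + 3*x**2 - 4*x - 1.
Then u(x)^2 = x**8 - 2*x**7 + 5*x**6 - 2*x**5 + 8*x**4 - 2*x**3 + 13*x**2 + 6*x + 9 and u'(x)^2 = 16*x**6 - 24*x**5 + 41*x**4 - 16*x**3 + 10*x**2 + 8*x + 1.
Integrate each monomial from 0 to 4 using ∫_0^4 c·x^n dx = c·4^(n+1)/(n+1):
  ∫_0^4 u(x)^2 dx = ∫_0^4 (x^8 - 2*x^7 + 5*x^6 - 2*x^5 + 8*x^4 - 2*x^3 + 13*x^2 + 6*x + 9) dx. Term by term:
    ∫_0^4 x^8 dx = 262144/9;  ∫_0^4 -2*x^7 dx = -16384;  ∫_0^4 5*x^6 dx = 81920/7;
    ∫_0^4 -2*x^5 dx = -4096/3;  ∫_0^4 8*x^4 dx = 8192/5;  ∫_0^4 -2*x^3 dx = -128;
    ∫_0^4 13*x^2 dx = 832/3;  ∫_0^4 6*x dx = 48;  ∫_0^4 9 dx = 36.
  Sum: 262144/9 − 16384 + 81920/7 − 4096/3 + 8192/5 − 128 + 832/3 + 48 + 36 = 7859996/315.
  ∫_0^4 u'(x)^2 dx = ∫_0^4 (16*x^6 - 24*x^5 + 41*x^4 - 16*x^3 + 10*x^2 + 8*x + 1) dx. Term by term:
    ∫_0^4 16*x^6 dx = 262144/7;  ∫_0^4 -24*x^5 dx = -16384;  ∫_0^4 41*x^4 dx = 41984/5;
    ∫_0^4 -16*x^3 dx = -1024;  ∫_0^4 10*x^2 dx = 640/3;  ∫_0^4 8*x dx = 64;
    ∫_0^4 1 dx = 4.
  Sum: 262144/7 − 16384 + 41984/5 − 1024 + 640/3 + 64 + 4 = 3015524/105.
Adding: ||u||_{H^1}^2 = 7859996/315 + 3015524/105 = 2415224/45.


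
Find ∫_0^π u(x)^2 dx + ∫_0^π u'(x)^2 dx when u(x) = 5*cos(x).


||u||_{H^1(0,π)}^2 = 25*π

u'(x) = -5*sin(x).
Expand u² and (u')² and integrate term by term on (0, π), using: for integers n ≥ 1, ∫_0^π sin²(nx) dx = ∫_0^π cos²(nx) dx = π/2; for n ≠ n', ∫_0^π sin(nx)sin(n'x) dx = ∫_0^π cos(nx)cos(n'x) dx = 0; and by product-to-sum, ∫_0^π sin(nx)cos(n'x) dx = ½∫_0^π [sin((n+n')x) + sin((n−n')x)] dx, which is 0 when n+n' is even and 2n/(n²−n'²) when n+n' is odd (it need not vanish on (0, π)).
  u² squared terms: (5)²·∫cos(x)² dx = 25·π/2 = 25*π/2.
  So ∫_0^π u² dx = 25*π/2.
  (u')² squared terms: (-5)²·∫sin(x)² dx = 25·π/2 = 25*π/2.
  So ∫_0^π (u')² dx = 25*π/2.
||u||_{H^1}^2 = (25*π/2) + (25*π/2) = 25*π.


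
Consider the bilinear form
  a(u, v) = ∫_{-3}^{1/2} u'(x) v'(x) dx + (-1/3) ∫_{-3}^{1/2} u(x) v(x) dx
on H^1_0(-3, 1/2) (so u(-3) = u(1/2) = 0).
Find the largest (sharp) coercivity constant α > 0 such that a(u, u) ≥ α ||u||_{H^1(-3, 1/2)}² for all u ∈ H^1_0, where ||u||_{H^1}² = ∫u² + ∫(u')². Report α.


α = (-49 + 12*π^2)/(3*(4*π^2 + 49))

Coercivity of a(·,·) on H^1_0(-3, 1/2) means a(u, u) ≥ α ||u||_{H^1}² for every u ∈ H^1_0.
The interval has length L = 7/2, and Poincaré/coercivity depend only on L. Here a(u, u) = ∫(u')² + (-1/3)·∫u².
Here c = -1/3 < 0 with |c| < (π/L)² = 4*π^2/49, so coercivity still holds. The condition a(u,u) ≥ α||u||_{H^1}² reads (1−α)∫(u')² ≥ (α−c)∫u². Any admissible α is ≤ 1 (rapidly oscillating u have ∫u²/∫(u')² → 0), and α = 1 would force 0 ≥ (1−c)∫u², impossible since c < 1; so 1−α > 0. By the sharp Poincaré inequality on H^1_0 of an interval of length L, ∫(u')² ≥ (π/L)²∫u² with equality for the first sine mode sin(π(x−x₀)/L) (x₀ the left endpoint), so the inequality holds for all u iff (1−α)(π/L)² ≥ α − c, i.e. α ≤ ((π/L)² + c)/((π/L)² + 1) = (1 + c(L/π)²)/(1 + (L/π)²). (Direct route, valid since c ≤ 0: Poincaré gives c∫u² ≥ c(L/π)²∫(u')², so a(u,u) ≥ (1 + c(L/π)²)∫(u')², while ||u||_{H^1}² ≤ (1 + (L/π)²)∫(u')²; dividing yields the same α.) With (π/L)² = 4*π^2/49 and c = -1/3, the largest admissible constant is α = ((π/L)² + c)/((π/L)² + 1).
Simplifying, α = (-49 + 12*π^2)/(3*(4*π^2 + 49)).


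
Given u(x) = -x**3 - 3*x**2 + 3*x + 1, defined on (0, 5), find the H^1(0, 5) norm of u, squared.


||u||_{H^1}^2 = 261350/7

The H^1 norm (squared) on an interval (0, L) is
  ||u||_{H^1}^2 = ∫_0^L u(x)^2 dx + ∫_0^L u'(x)^2 dx.
Compute u'(x) = -3*x**2 - 6*x + 3.
Then u(x)^2 = x**6 + 6*x**5 + 3*x**4 - 20*x**3 + 3*x**2 + 6*x + 1 and u'(x)^2 = 9*x**4 + 36*x**3 + 18*x**2 - 36*x + 9.
Integrate each monomial from 0 to 5 using ∫_0^5 c·x^n dx = c·5^(n+1)/(n+1):
  ∫_0^5 u(x)^2 dx = ∫_0^5 (x^6 + 6*x^5 + 3*x^4 - 20*x^3 + 3*x^2 + 6*x + 1) dx. Term by term:
    ∫_0^5 x^6 dx = 78125/7;  ∫_0^5 6*x^5 dx = 15625;  ∫_0^5 3*x^4 dx = 1875;
    ∫_0^5 -20*x^3 dx = -3125;  ∫_0^5 3*x^2 dx = 125;  ∫_0^5 6*x dx = 75;
    ∫_0^5 1 dx = 5.
  Sum: 78125/7 + 15625 + 1875 − 3125 + 125 + 75 + 5 = 180185/7.
  ∫_0^5 u'(x)^2 dx = ∫_0^5 (9*x^4 + 36*x^3 + 18*x^2 - 36*x + 9) dx. Term by term:
    ∫_0^5 9*x^4 dx = 5625;  ∫_0^5 36*x^3 dx = 5625;  ∫_0^5 18*x^2 dx = 750;
    ∫_0^5 -36*x dx = -450;  ∫_0^5 9 dx = 45.
  Sum: 5625 + 5625 + 750 − 450 + 45 = 11595.
Adding: ||u||_{H^1}^2 = 180185/7 + 11595 = 261350/7.


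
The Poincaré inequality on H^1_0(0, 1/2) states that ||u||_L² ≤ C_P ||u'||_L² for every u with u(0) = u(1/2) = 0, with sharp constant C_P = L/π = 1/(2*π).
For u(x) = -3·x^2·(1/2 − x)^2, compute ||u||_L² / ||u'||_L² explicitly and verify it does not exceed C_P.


||u||_L² / ||u'||_L² = sqrt(3)/12 < C_P = 1/(2*π).

u(x) = -3·x^2·(1/2 − x)^2, so u'(x) = 3*x*(-8*x^2 + 6*x - 1)/2.
u(x) = -3·x^2·(1/2 − x)^2 vanishes at x = 0 and x = 1/2, so u ∈ H^1_0(0, 1/2). Differentiate via the product rule and integrate the resulting polynomials term by term.
  ∫_0^1/2 u² dx = ∫_0^1/2 (9*x^8 - 18*x^7 + 27*x^6/2 - 9*x^5/2 + 9*x^4/16) dx. Term by term:
    ∫_0^1/2 9*x^8 dx = 1/512;  ∫_0^1/2 -18*x^7 dx = -9/1024;  ∫_0^1/2 27*x^6/2 dx = 27/1792;
    ∫_0^1/2 -9*x^5/2 dx = -3/256;  ∫_0^1/2 9*x^4/16 dx = 9/2560.
  Sum: 1/512 − 9/1024 + 27/1792 − 3/256 + 9/2560 = 1/35840.
  ∫_0^1/2 (u')² dx = ∫_0^1/2 (144*x^6 - 216*x^5 + 117*x^4 - 27*x^3 + 9*x^2/4) dx. Term by term:
    ∫_0^1/2 144*x^6 dx = 9/56;  ∫_0^1/2 -216*x^5 dx = -9/16;  ∫_0^1/2 117*x^4 dx = 117/160;
    ∫_0^1/2 -27*x^3 dx = -27/64;  ∫_0^1/2 9*x^2/4 dx = 3/32.
  Sum: 9/56 − 9/16 + 117/160 − 27/64 + 3/32 = 3/2240.
∫_0^1/2 u² dx = 1/35840, so ||u||_L² = sqrt(35)/1120.
∫_0^1/2 (u')² dx = 3/2240, so ||u'||_L² = sqrt(105)/280.
Ratio ||u||_L² / ||u'||_L² = sqrt(3)/12.
Sharp Poincaré constant on H^1_0(0, 1/2) is C_P = L/π = 1/(2*π), achieved by sin(2*π·x).
A polynomial bump cannot attain the sharp Poincaré constant (only the first sine eigenfunction does), so the ratio is strictly less than C_P, consistent with ||u||_L² ≤ C_P ||u'||_L².


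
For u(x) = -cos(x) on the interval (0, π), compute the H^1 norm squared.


||u||_{H^1(0,π)}^2 = π

u'(x) = sin(x).
Expand u² and (u')² and integrate term by term on (0, π), using: for integers n ≥ 1, ∫_0^π sin²(nx) dx = ∫_0^π cos²(nx) dx = π/2; for n ≠ n', ∫_0^π sin(nx)sin(n'x) dx = ∫_0^π cos(nx)cos(n'x) dx = 0; and by product-to-sum, ∫_0^π sin(nx)cos(n'x) dx = ½∫_0^π [sin((n+n')x) + sin((n−n')x)] dx, which is 0 when n+n' is even and 2n/(n²−n'²) when n+n' is odd (it need not vanish on (0, π)).
  u² squared terms: (-1)²·∫cos(x)² dx = 1·π/2 = π/2.
  So ∫_0^π u² dx = π/2.
  (u')² squared terms: (1)²·∫sin(x)² dx = 1·π/2 = π/2.
  So ∫_0^π (u')² dx = π/2.
||u||_{H^1}^2 = (π/2) + (π/2) = π.


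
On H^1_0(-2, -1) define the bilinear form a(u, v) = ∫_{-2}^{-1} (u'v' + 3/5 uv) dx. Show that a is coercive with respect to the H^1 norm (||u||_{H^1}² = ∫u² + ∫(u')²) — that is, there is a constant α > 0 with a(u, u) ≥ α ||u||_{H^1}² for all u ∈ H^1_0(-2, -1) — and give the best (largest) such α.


α = (3/5 + π^2)/(1 + π^2)

Coercivity of a(·,·) on H^1_0(-2, -1) means a(u, u) ≥ α ||u||_{H^1}² for every u ∈ H^1_0.
The interval has length L = 1, and Poincaré/coercivity depend only on L. Here a(u, u) = ∫(u')² + (3/5)·∫u².
Here 0 < c = 3/5 < 1. The condition a(u,u) ≥ α||u||_{H^1}² reads (1−α)∫(u')² ≥ (α−c)∫u². Any admissible α is ≤ 1 (rapidly oscillating u have ∫u²/∫(u')² → 0), and α = 1 would force 0 ≥ (1−c)∫u², impossible since c < 1; so 1−α > 0. By the sharp Poincaré inequality on H^1_0 of an interval of length L, ∫(u')² ≥ (π/L)²∫u² with equality for the first sine mode sin(π(x−x₀)/L) (x₀ the left endpoint), so the inequality holds for all u iff (1−α)(π/L)² ≥ α − c, i.e. α ≤ ((π/L)² + c)/((π/L)² + 1) = (1 + c(L/π)²)/(1 + (L/π)²). With (π/L)² = π^2 and c = 3/5, the largest admissible constant is α = ((π/L)² + c)/((π/L)² + 1).
Simplifying, α = (3/5 + π^2)/(1 + π^2).


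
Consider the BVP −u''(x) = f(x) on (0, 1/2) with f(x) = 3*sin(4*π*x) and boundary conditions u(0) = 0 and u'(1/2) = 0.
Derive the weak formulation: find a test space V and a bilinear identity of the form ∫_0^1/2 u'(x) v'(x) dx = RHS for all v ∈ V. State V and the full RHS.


V = {v ∈ H^1(0, 1/2) : v(0) = 0} (test functions vanish at x = 0 where u is specified); weak form: ∫_0^1/2 u'v' dx = ∫_0^1/2 (3*sin(4*π*x)) v dx for all v ∈ V.

Multiply both sides by a test function v and integrate from 0 to 1/2:
  ∫_0^1/2 −u''(x) v(x) dx = ∫_0^1/2 f(x) v(x) dx.
Integrate the LHS by parts once:
  ∫_0^1/2 −u'' v dx = −[u'(x) v(x)]_0^1/2 + ∫_0^1/2 u'(x) v'(x) dx.
Thus ∫_0^1/2 u'(x) v'(x) dx = ∫_0^1/2 f(x) v(x) dx + [u'(x) v(x)]_0^1/2.
Choose V so that boundary terms are either known or forced to vanish.
Mixed BC: u(0) = 0 (Dirichlet) and u'(1/2) = 0 (Neumann). Define V = {v ∈ H^1(0, 1/2) : v(0) = 0}. Then [u' v]_0^1/2 = u'(1/2)·v(1/2) − u'(0)·0 = 0.
Weak formulation: find u (satisfying any essential BC) such that ∫_0^1/2 u'(x) v'(x) dx = ∫_0^1/2 f v dx for all v ∈ V (Dirichlet at 0 absorbed into V; the Neumann datum at x = 1/2 is zero, so no boundary term remains).
Substituting f(x) = 3*sin(4*π*x), the right-hand side is ∫_0^1/2 (3*sin(4*π*x)) v dx.


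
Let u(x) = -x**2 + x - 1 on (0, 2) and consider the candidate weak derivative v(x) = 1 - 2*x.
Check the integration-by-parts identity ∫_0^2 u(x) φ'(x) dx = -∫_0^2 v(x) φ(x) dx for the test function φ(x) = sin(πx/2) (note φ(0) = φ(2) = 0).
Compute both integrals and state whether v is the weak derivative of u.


LHS = 4/π, RHS = 4/π. Yes, v = u' weakly.

u(x) = -x**2 + x - 1, classical derivative u'(x) = 1 - 2*x.
φ(x) = sin(πx/2), so φ'(x) = π*cos(π*x/2)/2.
Note φ(0) = φ(2) = 0, so the boundary term u·φ vanishes.
LHS = ∫_0^2 u(x) φ'(x) dx = ∫_0^2 (-π*x^2*cos(π*x/2)/2 + π*x*cos(π*x/2)/2 - π*cos(π*x/2)/2) dx. Term by term:
  ∫_0^2 -π*cos(π*x/2)/2 dx = 0;  ∫_0^2 π*x*cos(π*x/2)/2 dx = -4/π;  ∫_0^2 -π*x^2*cos(π*x/2)/2 dx = 8/π.
Sum: 0 − 4/π + 8/π = 4/π.
So LHS = 4/π.
∫_0^2 v(x) φ(x) dx = ∫_0^2 (-2*x*sin(π*x/2) + sin(π*x/2)) dx. Term by term:
  ∫_0^2 -2*x*sin(π*x/2) dx = -8/π;  ∫_0^2 sin(π*x/2) dx = 4/π.
Sum: -8/π + 4/π = -4/π.
So RHS = -∫_0^2 v(x) φ(x) dx = 4/π.
LHS = RHS, so the identity holds for this test φ.
Moreover u is smooth here and v(x) = u'(x) = 1 - 2*x pointwise, so the identity holds for every test function. Hence v is the weak derivative of u.


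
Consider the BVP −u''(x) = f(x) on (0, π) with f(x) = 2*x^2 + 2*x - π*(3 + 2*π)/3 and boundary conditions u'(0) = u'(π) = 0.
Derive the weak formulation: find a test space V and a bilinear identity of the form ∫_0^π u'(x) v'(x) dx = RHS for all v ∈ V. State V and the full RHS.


V = H^1(0, π) (no boundary constraint on v; u is determined up to an additive constant); weak form: ∫_0^π u'v' dx = ∫_0^π (2*x^2 + 2*x - π*(3 + 2*π)/3) v dx for all v ∈ V.

Multiply both sides by a test function v and integrate from 0 to π:
  ∫_0^π −u''(x) v(x) dx = ∫_0^π f(x) v(x) dx.
Integrate the LHS by parts once:
  ∫_0^π −u'' v dx = −[u'(x) v(x)]_0^π + ∫_0^π u'(x) v'(x) dx.
Thus ∫_0^π u'(x) v'(x) dx = ∫_0^π f(x) v(x) dx + [u'(x) v(x)]_0^π.
Choose V so that boundary terms are either known or forced to vanish.
u has homogeneous Neumann: u'(0) = u'(π) = 0. So [u' v]_0^π = 0·v(π) − 0·v(0) = 0 for any v; take V = H^1(0, π).
Weak formulation: find u (satisfying any essential BC) such that ∫_0^π u'(x) v'(x) dx = ∫_0^π f v dx for all v ∈ V (homogeneous Neumann, so boundary terms vanish).
Substituting f(x) = 2*x^2 + 2*x - π*(3 + 2*π)/3, the right-hand side is ∫_0^π (2*x^2 + 2*x - π*(3 + 2*π)/3) v dx.
Compatibility check (pure Neumann): taking v ≡ 1 ∈ V gives 0 = ∫_0^π f dx + (0) − (0), i.e. ∫_0^π f dx must equal u'(0) − u'(π) = 0. Indeed ∫_0^π (2*x^2 + 2*x - π*(3 + 2*π)/3) dx = 0, so the data are compatible. The solution is then unique only up to an additive constant (fix it e.g. by requiring ∫_0^π u dx = 0).


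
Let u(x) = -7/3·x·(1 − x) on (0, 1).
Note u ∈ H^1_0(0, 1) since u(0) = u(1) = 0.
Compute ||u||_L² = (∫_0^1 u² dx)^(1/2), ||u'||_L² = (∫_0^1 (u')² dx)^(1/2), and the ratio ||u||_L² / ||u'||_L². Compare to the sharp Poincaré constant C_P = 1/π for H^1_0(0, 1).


||u||_L² / ||u'||_L² = sqrt(10)/10 < C_P = 1/π.

u(x) = -7/3·x·(1 − x), so u'(x) = 14*x/3 - 7/3.
u(x) = -7/3·x·(1 − x) vanishes at x = 0 and x = 1, so u ∈ H^1_0(0, 1). Differentiate via the product rule and integrate the resulting polynomials term by term.
  ∫_0^1 u² dx = ∫_0^1 (49*x^4/9 - 98*x^3/9 + 49*x^2/9) dx. Term by term:
    ∫_0^1 49*x^4/9 dx = 49/45;  ∫_0^1 -98*x^3/9 dx = -49/18;  ∫_0^1 49*x^2/9 dx = 49/27.
  Sum: 49/45 − 49/18 + 49/27 = 49/270.
  ∫_0^1 (u')² dx = ∫_0^1 (196*x^2/9 - 196*x/9 + 49/9) dx. Term by term:
    ∫_0^1 196*x^2/9 dx = 196/27;  ∫_0^1 -196*x/9 dx = -98/9;  ∫_0^1 49/9 dx = 49/9.
  Sum: 196/27 − 98/9 + 49/9 = 49/27.
∫_0^1 u² dx = 49/270, so ||u||_L² = 7*sqrt(30)/90.
∫_0^1 (u')² dx = 49/27, so ||u'||_L² = 7*sqrt(3)/9.
Ratio ||u||_L² / ||u'||_L² = sqrt(10)/10.
Sharp Poincaré constant on H^1_0(0, 1) is C_P = L/π = 1/π, achieved by sin(π·x).
A polynomial bump cannot attain the sharp Poincaré constant (only the first sine eigenfunction does), so the ratio is strictly less than C_P, consistent with ||u||_L² ≤ C_P ||u'||_L².


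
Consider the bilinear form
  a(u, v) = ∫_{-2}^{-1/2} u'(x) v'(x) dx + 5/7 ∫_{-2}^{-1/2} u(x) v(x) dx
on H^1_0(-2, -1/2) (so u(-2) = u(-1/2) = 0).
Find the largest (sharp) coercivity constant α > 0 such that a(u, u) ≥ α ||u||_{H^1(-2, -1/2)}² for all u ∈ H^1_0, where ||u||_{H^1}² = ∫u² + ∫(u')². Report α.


α = (45 + 28*π^2)/(7*(9 + 4*π^2))

Coercivity of a(·,·) on H^1_0(-2, -1/2) means a(u, u) ≥ α ||u||_{H^1}² for every u ∈ H^1_0.
The interval has length L = 3/2, and Poincaré/coercivity depend only on L. Here a(u, u) = ∫(u')² + (5/7)·∫u².
Here 0 < c = 5/7 < 1. The condition a(u,u) ≥ α||u||_{H^1}² reads (1−α)∫(u')² ≥ (α−c)∫u². Any admissible α is ≤ 1 (rapidly oscillating u have ∫u²/∫(u')² → 0), and α = 1 would force 0 ≥ (1−c)∫u², impossible since c < 1; so 1−α > 0. By the sharp Poincaré inequality on H^1_0 of an interval of length L, ∫(u')² ≥ (π/L)²∫u² with equality for the first sine mode sin(π(x−x₀)/L) (x₀ the left endpoint), so the inequality holds for all u iff (1−α)(π/L)² ≥ α − c, i.e. α ≤ ((π/L)² + c)/((π/L)² + 1) = (1 + c(L/π)²)/(1 + (L/π)²). With (π/L)² = 4*π^2/9 and c = 5/7, the largest admissible constant is α = ((π/L)² + c)/((π/L)² + 1).
Simplifying, α = (45 + 28*π^2)/(7*(9 + 4*π^2)).


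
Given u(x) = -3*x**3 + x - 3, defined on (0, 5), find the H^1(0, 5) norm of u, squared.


||u||_{H^1}^2 = 6274825/42

The H^1 norm (squared) on an interval (0, L) is
  ||u||_{H^1}^2 = ∫_0^L u(x)^2 dx + ∫_0^L u'(x)^2 dx.
Compute u'(x) = 1 - 9*x**2.
Then u(x)^2 = 9*x**6 - 6*x**4 + 18*x**3 + x**2 - 6*x + 9 and u'(x)^2 = 81*x**4 - 18*x**2 + 1.
Integrate each monomial from 0 to 5 using ∫_0^5 c·x^n dx = c·5^(n+1)/(n+1):
  ∫_0^5 u(x)^2 dx = ∫_0^5 (9*x^6 - 6*x^4 + 18*x^3 + x^2 - 6*x + 9) dx. Term by term:
    ∫_0^5 9*x^6 dx = 703125/7;  ∫_0^5 -6*x^4 dx = -3750;  ∫_0^5 18*x^3 dx = 5625/2;
    ∫_0^5 x^2 dx = 125/3;  ∫_0^5 -6*x dx = -75;  ∫_0^5 9 dx = 45.
  Sum: 703125/7 − 3750 + 5625/2 + 125/3 − 75 + 45 = 4179865/42.
  ∫_0^5 u'(x)^2 dx = ∫_0^5 (81*x^4 - 18*x^2 + 1) dx. Term by term:
    ∫_0^5 81*x^4 dx = 50625;  ∫_0^5 -18*x^2 dx = -750;  ∫_0^5 1 dx = 5.
  Sum: 50625 − 750 + 5 = 49880.
Adding: ||u||_{H^1}^2 = 4179865/42 + 49880 = 6274825/42.


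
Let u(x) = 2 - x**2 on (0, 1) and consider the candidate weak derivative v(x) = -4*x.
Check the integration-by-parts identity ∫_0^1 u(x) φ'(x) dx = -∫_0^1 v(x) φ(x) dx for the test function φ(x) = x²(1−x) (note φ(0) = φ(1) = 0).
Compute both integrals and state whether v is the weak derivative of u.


LHS = 1/10, RHS = 1/5. No, v is not the weak derivative of u.

u(x) = 2 - x**2, classical derivative u'(x) = -2*x.
φ(x) = x²(1−x), so φ'(x) = x*(2 - 3*x).
Note φ(0) = φ(1) = 0, so the boundary term u·φ vanishes.
LHS = ∫_0^1 u(x) φ'(x) dx = ∫_0^1 (3*x^4 - 2*x^3 - 6*x^2 + 4*x) dx. Term by term:
  ∫_0^1 3*x^4 dx = 3/5;  ∫_0^1 -2*x^3 dx = -1/2;  ∫_0^1 -6*x^2 dx = -2;
  ∫_0^1 4*x dx = 2.
Sum: 3/5 − 1/2 − 2 + 2 = 1/10.
So LHS = 1/10.
∫_0^1 v(x) φ(x) dx = ∫_0^1 (4*x^4 - 4*x^3) dx. Term by term:
  ∫_0^1 4*x^4 dx = 4/5;  ∫_0^1 -4*x^3 dx = -1.
Sum: 4/5 − 1 = -1/5.
So RHS = -∫_0^1 v(x) φ(x) dx = 1/5.
LHS − RHS = -1/10 ≠ 0, so the identity fails.
(For a valid weak derivative the identity must hold for EVERY test function, in particular this one. The failure shows v is NOT the weak derivative of u.)
Correct weak derivative would be u'(x) = -2*x.


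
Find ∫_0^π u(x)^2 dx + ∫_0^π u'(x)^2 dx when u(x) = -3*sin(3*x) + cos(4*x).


||u||_{H^1(0,π)}^2 = 612/7 + 107*π/2

u'(x) = -4*sin(4*x) - 9*cos(3*x).
Expand u² and (u')² and integrate term by term on (0, π), using: for integers n ≥ 1, ∫_0^π sin²(nx) dx = ∫_0^π cos²(nx) dx = π/2; for n ≠ n', ∫_0^π sin(nx)sin(n'x) dx = ∫_0^π cos(nx)cos(n'x) dx = 0; and by product-to-sum, ∫_0^π sin(nx)cos(n'x) dx = ½∫_0^π [sin((n+n')x) + sin((n−n')x)] dx, which is 0 when n+n' is even and 2n/(n²−n'²) when n+n' is odd (it need not vanish on (0, π)).
  u² squared terms: (-3)²·∫sin(3x)² dx = 9·π/2 = 9*π/2;  (1)²·∫cos(4x)² dx = 1·π/2 = π/2.
  u² cross terms: 2·(-3)·(1)·∫sin(3x)·cos(4x) dx = -6·(-6/7) = 36/7.
  So ∫_0^π u² dx = 9*π/2 + π/2 + 36/7 = 36/7 + 5*π.
  (u')² squared terms: (-9)²·∫cos(3x)² dx = 81·π/2 = 81*π/2;  (-4)²·∫sin(4x)² dx = 16·π/2 = 8*π.
  (u')² cross terms: 2·(-9)·(-4)·∫cos(3x)·sin(4x) dx = 72·(8/7) = 576/7.
  So ∫_0^π (u')² dx = 81*π/2 + 8*π + 576/7 = 576/7 + 97*π/2.
||u||_{H^1}^2 = (36/7 + 5*π) + (576/7 + 97*π/2) = 612/7 + 107*π/2.


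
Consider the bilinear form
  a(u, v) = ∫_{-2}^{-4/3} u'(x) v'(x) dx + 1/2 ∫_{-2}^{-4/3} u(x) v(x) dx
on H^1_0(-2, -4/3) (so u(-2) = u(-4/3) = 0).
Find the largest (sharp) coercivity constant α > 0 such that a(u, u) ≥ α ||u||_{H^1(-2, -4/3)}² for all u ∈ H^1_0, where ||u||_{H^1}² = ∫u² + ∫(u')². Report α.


α = (2 + 9*π^2)/(4 + 9*π^2)

Coercivity of a(·,·) on H^1_0(-2, -4/3) means a(u, u) ≥ α ||u||_{H^1}² for every u ∈ H^1_0.
The interval has length L = 2/3, and Poincaré/coercivity depend only on L. Here a(u, u) = ∫(u')² + (1/2)·∫u².
Here 0 < c = 1/2 < 1. The condition a(u,u) ≥ α||u||_{H^1}² reads (1−α)∫(u')² ≥ (α−c)∫u². Any admissible α is ≤ 1 (rapidly oscillating u have ∫u²/∫(u')² → 0), and α = 1 would force 0 ≥ (1−c)∫u², impossible since c < 1; so 1−α > 0. By the sharp Poincaré inequality on H^1_0 of an interval of length L, ∫(u')² ≥ (π/L)²∫u² with equality for the first sine mode sin(π(x−x₀)/L) (x₀ the left endpoint), so the inequality holds for all u iff (1−α)(π/L)² ≥ α − c, i.e. α ≤ ((π/L)² + c)/((π/L)² + 1) = (1 + c(L/π)²)/(1 + (L/π)²). With (π/L)² = 9*π^2/4 and c = 1/2, the largest admissible constant is α = ((π/L)² + c)/((π/L)² + 1).
Simplifying, α = (2 + 9*π^2)/(4 + 9*π^2).


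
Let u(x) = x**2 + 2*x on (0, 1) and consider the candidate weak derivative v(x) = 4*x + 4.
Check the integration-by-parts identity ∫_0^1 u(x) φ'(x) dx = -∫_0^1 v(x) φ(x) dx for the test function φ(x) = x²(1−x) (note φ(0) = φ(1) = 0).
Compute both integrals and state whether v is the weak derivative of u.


LHS = -4/15, RHS = -8/15. No, v is not the weak derivative of u.

u(x) = x**2 + 2*x, classical derivative u'(x) = 2*x + 2.
φ(x) = x²(1−x), so φ'(x) = x*(2 - 3*x).
Note φ(0) = φ(1) = 0, so the boundary term u·φ vanishes.
LHS = ∫_0^1 u(x) φ'(x) dx = ∫_0^1 (-3*x^4 - 4*x^3 + 4*x^2) dx. Term by term:
  ∫_0^1 -3*x^4 dx = -3/5;  ∫_0^1 -4*x^3 dx = -1;  ∫_0^1 4*x^2 dx = 4/3.
Sum: -3/5 − 1 + 4/3 = -4/15.
So LHS = -4/15.
∫_0^1 v(x) φ(x) dx = ∫_0^1 (-4*x^4 + 4*x^2) dx. Term by term:
  ∫_0^1 -4*x^4 dx = -4/5;  ∫_0^1 4*x^2 dx = 4/3.
Sum: -4/5 + 4/3 = 8/15.
So RHS = -∫_0^1 v(x) φ(x) dx = -8/15.
LHS − RHS = 4/15 ≠ 0, so the identity fails.
(For a valid weak derivative the identity must hold for EVERY test function, in particular this one. The failure shows v is NOT the weak derivative of u.)
Correct weak derivative would be u'(x) = 2*x + 2.


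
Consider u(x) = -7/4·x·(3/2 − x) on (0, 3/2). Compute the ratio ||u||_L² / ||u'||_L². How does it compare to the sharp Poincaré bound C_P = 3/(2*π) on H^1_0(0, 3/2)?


||u||_L² / ||u'||_L² = 3*sqrt(10)/20 < C_P = 3/(2*π).

u(x) = -7/4·x·(3/2 − x), so u'(x) = 7*x/2 - 21/8.
u(x) = -7/4·x·(3/2 − x) vanishes at x = 0 and x = 3/2, so u ∈ H^1_0(0, 3/2). Differentiate via the product rule and integrate the resulting polynomials term by term.
  ∫_0^3/2 u² dx = ∫_0^3/2 (49*x^4/16 - 147*x^3/16 + 441*x^2/64) dx. Term by term:
    ∫_0^3/2 49*x^4/16 dx = 11907/2560;  ∫_0^3/2 -147*x^3/16 dx = -11907/1024;  ∫_0^3/2 441*x^2/64 dx = 3969/512.
  Sum: 11907/2560 − 11907/1024 + 3969/512 = 3969/5120.
  ∫_0^3/2 (u')² dx = ∫_0^3/2 (49*x^2/4 - 147*x/8 + 441/64) dx. Term by term:
    ∫_0^3/2 49*x^2/4 dx = 441/32;  ∫_0^3/2 -147*x/8 dx = -1323/64;  ∫_0^3/2 441/64 dx = 1323/128.
  Sum: 441/32 − 1323/64 + 1323/128 = 441/128.
∫_0^3/2 u² dx = 3969/5120, so ||u||_L² = 63*sqrt(5)/160.
∫_0^3/2 (u')² dx = 441/128, so ||u'||_L² = 21*sqrt(2)/16.
Ratio ||u||_L² / ||u'||_L² = 3*sqrt(10)/20.
Sharp Poincaré constant on H^1_0(0, 3/2) is C_P = L/π = 3/(2*π), achieved by sin(2*π/3·x).
A polynomial bump cannot attain the sharp Poincaré constant (only the first sine eigenfunction does), so the ratio is strictly less than C_P, consistent with ||u||_L² ≤ C_P ||u'||_L².


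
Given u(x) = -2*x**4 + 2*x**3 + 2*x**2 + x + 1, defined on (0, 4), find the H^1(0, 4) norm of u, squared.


||u||_{H^1}^2 = 40017032/315

The H^1 norm (squared) on an interval (0, L) is
  ||u||_{H^1}^2 = ∫_0^L u(x)^2 dx + ∫_0^L u'(x)^2 dx.
Compute u'(x) = -8*x**3 + 6*x**2 + 4*x + 1.
Then u(x)^2 = 4*x**8 - 8*x**7 - 4*x**6 + 4*x**5 + 4*x**4 + 8*x**3 + 5*x**2 + 2*x + 1 and u'(x)^2 = 64*x**6 - 96*x**5 - 28*x**4 + 32*x**3 + 28*x**2 + 8*x + 1.
Integrate each monomial from 0 to 4 using ∫_0^4 c·x^n dx = c·4^(n+1)/(n+1):
  ∫_0^4 u(x)^2 dx = ∫_0^4 (4*x^8 - 8*x^7 - 4*x^6 + 4*x^5 + 4*x^4 + 8*x^3 + 5*x^2 + 2*x + 1) dx. Term by term:
    ∫_0^4 4*x^8 dx = 1048576/9;  ∫_0^4 -8*x^7 dx = -65536;  ∫_0^4 -4*x^6 dx = -65536/7;
    ∫_0^4 4*x^5 dx = 8192/3;  ∫_0^4 4*x^4 dx = 4096/5;  ∫_0^4 8*x^3 dx = 512;
    ∫_0^4 5*x^2 dx = 320/3;  ∫_0^4 2*x dx = 16;  ∫_0^4 1 dx = 4.
  Sum: 1048576/9 − 65536 − 65536/7 + 8192/3 + 4096/5 + 512 + 320/3 + 16 + 4 = 14426588/315.
  ∫_0^4 u'(x)^2 dx = ∫_0^4 (64*x^6 - 96*x^5 - 28*x^4 + 32*x^3 + 28*x^2 + 8*x + 1) dx. Term by term:
    ∫_0^4 64*x^6 dx = 1048576/7;  ∫_0^4 -96*x^5 dx = -65536;  ∫_0^4 -28*x^4 dx = -28672/5;
    ∫_0^4 32*x^3 dx = 2048;  ∫_0^4 28*x^2 dx = 1792/3;  ∫_0^4 8*x dx = 64;
    ∫_0^4 1 dx = 4.
  Sum: 1048576/7 − 65536 − 28672/5 + 2048 + 1792/3 + 64 + 4 = 8530148/105.
Adding: ||u||_{H^1}^2 = 14426588/315 + 8530148/105 = 40017032/315.


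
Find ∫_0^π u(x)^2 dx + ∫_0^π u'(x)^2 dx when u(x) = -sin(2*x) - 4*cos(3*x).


||u||_{H^1(0,π)}^2 = -64 + 165*π/2

u'(x) = 12*sin(3*x) - 2*cos(2*x).
Expand u² and (u')² and integrate term by term on (0, π), using: for integers n ≥ 1, ∫_0^π sin²(nx) dx = ∫_0^π cos²(nx) dx = π/2; for n ≠ n', ∫_0^π sin(nx)sin(n'x) dx = ∫_0^π cos(nx)cos(n'x) dx = 0; and by product-to-sum, ∫_0^π sin(nx)cos(n'x) dx = ½∫_0^π [sin((n+n')x) + sin((n−n')x)] dx, which is 0 when n+n' is even and 2n/(n²−n'²) when n+n' is odd (it need not vanish on (0, π)).
  u² squared terms: (-1)²·∫sin(2x)² dx = 1·π/2 = π/2;  (-4)²·∫cos(3x)² dx = 16·π/2 = 8*π.
  u² cross terms: 2·(-1)·(-4)·∫sin(2x)·cos(3x) dx = 8·(-4/5) = -32/5.
  So ∫_0^π u² dx = π/2 + 8*π − 32/5 = -32/5 + 17*π/2.
  (u')² squared terms: (-2)²·∫cos(2x)² dx = 4·π/2 = 2*π;  (12)²·∫sin(3x)² dx = 144·π/2 = 72*π.
  (u')² cross terms: 2·(-2)·(12)·∫cos(2x)·sin(3x) dx = -48·(6/5) = -288/5.
  So ∫_0^π (u')² dx = 2*π + 72*π − 288/5 = -288/5 + 74*π.
||u||_{H^1}^2 = (-32/5 + 17*π/2) + (-288/5 + 74*π) = -64 + 165*π/2.


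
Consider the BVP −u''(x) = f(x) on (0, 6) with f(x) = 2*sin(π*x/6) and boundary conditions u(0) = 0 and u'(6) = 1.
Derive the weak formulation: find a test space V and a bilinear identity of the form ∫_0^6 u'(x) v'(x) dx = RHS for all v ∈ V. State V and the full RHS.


V = {v ∈ H^1(0, 6) : v(0) = 0} (test functions vanish at x = 0 where u is specified); weak form: ∫_0^6 u'v' dx = ∫_0^6 (2*sin(π*x/6)) v dx + v(6) for all v ∈ V.

Multiply both sides by a test function v and integrate from 0 to 6:
  ∫_0^6 −u''(x) v(x) dx = ∫_0^6 f(x) v(x) dx.
Integrate the LHS by parts once:
  ∫_0^6 −u'' v dx = −[u'(x) v(x)]_0^6 + ∫_0^6 u'(x) v'(x) dx.
Thus ∫_0^6 u'(x) v'(x) dx = ∫_0^6 f(x) v(x) dx + [u'(x) v(x)]_0^6.
Choose V so that boundary terms are either known or forced to vanish.
Mixed BC: u(0) = 0 (Dirichlet) and u'(6) = 1 (Neumann). Define V = {v ∈ H^1(0, 6) : v(0) = 0}. Then [u' v]_0^6 = u'(6)·v(6) − u'(0)·0 = v(6).
Weak formulation: find u (satisfying any essential BC) such that ∫_0^6 u'(x) v'(x) dx = ∫_0^6 f v dx + v(6) for all v ∈ V (Dirichlet at 0 absorbed into V; Neumann datum at x = 6 contributes the boundary term).
Substituting f(x) = 2*sin(π*x/6), the right-hand side is ∫_0^6 (2*sin(π*x/6)) v dx + v(6).


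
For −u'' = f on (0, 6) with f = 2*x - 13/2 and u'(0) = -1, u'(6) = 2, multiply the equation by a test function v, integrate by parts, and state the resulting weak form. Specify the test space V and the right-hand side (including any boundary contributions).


V = H^1(0, 6) (v unrestricted at boundary; u is determined up to an additive constant); weak form: ∫_0^6 u'v' dx = ∫_0^6 (2*x - 13/2) v dx + 2·v(6) + v(0) for all v ∈ V.

Multiply both sides by a test function v and integrate from 0 to 6:
  ∫_0^6 −u''(x) v(x) dx = ∫_0^6 f(x) v(x) dx.
Integrate the LHS by parts once:
  ∫_0^6 −u'' v dx = −[u'(x) v(x)]_0^6 + ∫_0^6 u'(x) v'(x) dx.
Thus ∫_0^6 u'(x) v'(x) dx = ∫_0^6 f(x) v(x) dx + [u'(x) v(x)]_0^6.
Choose V so that boundary terms are either known or forced to vanish.
u has inhomogeneous Neumann u'(0) = -1, u'(6) = 2. [u' v]_0^6 = (2)·v(6) − (-1)·v(0) = 2·v(6) + v(0). Take V = H^1(0, 6); boundary term becomes part of RHS.
Weak formulation: find u (satisfying any essential BC) such that ∫_0^6 u'(x) v'(x) dx = ∫_0^6 f v dx + 2·v(6) + v(0) for all v ∈ V (Neumann data are natural BCs: they enter the RHS as boundary terms).
Substituting f(x) = 2*x - 13/2, the right-hand side is ∫_0^6 (2*x - 13/2) v dx + 2·v(6) + v(0).
Compatibility check (pure Neumann): taking v ≡ 1 ∈ V gives 0 = ∫_0^6 f dx + (2) − (-1), i.e. ∫_0^6 f dx must equal u'(0) − u'(6) = -3. Indeed ∫_0^6 (2*x - 13/2) dx = -3, so the data are compatible. The solution is then unique only up to an additive constant (fix it e.g. by requiring ∫_0^6 u dx = 0).


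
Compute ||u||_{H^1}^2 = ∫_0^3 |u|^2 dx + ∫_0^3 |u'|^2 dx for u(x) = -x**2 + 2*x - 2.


||u||_{H^1}^2 = 138/5

The H^1 norm (squared) on an interval (0, L) is
  ||u||_{H^1}^2 = ∫_0^L u(x)^2 dx + ∫_0^L u'(x)^2 dx.
Compute u'(x) = 2 - 2*x.
Then u(x)^2 = x**4 - 4*x**3 + 8*x**2 - 8*x + 4 and u'(x)^2 = 4*x**2 - 8*x + 4.
Integrate each monomial from 0 to 3 using ∫_0^3 c·x^n dx = c·3^(n+1)/(n+1):
  ∫_0^3 u(x)^2 dx = ∫_0^3 (x^4 - 4*x^3 + 8*x^2 - 8*x + 4) dx. Term by term:
    ∫_0^3 x^4 dx = 243/5;  ∫_0^3 -4*x^3 dx = -81;  ∫_0^3 8*x^2 dx = 72;
    ∫_0^3 -8*x dx = -36;  ∫_0^3 4 dx = 12.
  Sum: 243/5 − 81 + 72 − 36 + 12 = 78/5.
  ∫_0^3 u'(x)^2 dx = ∫_0^3 (4*x^2 - 8*x + 4) dx. Term by term:
    ∫_0^3 4*x^2 dx = 36;  ∫_0^3 -8*x dx = -36;  ∫_0^3 4 dx = 12.
  Sum: 36 − 36 + 12 = 12.
Adding: ||u||_{H^1}^2 = 78/5 + 12 = 138/5.


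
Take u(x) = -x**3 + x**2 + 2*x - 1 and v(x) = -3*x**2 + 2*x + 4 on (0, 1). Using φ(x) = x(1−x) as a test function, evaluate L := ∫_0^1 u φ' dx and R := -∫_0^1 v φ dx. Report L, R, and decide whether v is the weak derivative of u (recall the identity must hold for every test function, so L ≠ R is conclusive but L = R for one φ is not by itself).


LHS = -7/20, RHS = -41/60. No, v is not the weak derivative of u.

u(x) = -x**3 + x**2 + 2*x - 1, classical derivative u'(x) = -3*x**2 + 2*x + 2.
φ(x) = x(1−x), so φ'(x) = 1 - 2*x.
Note φ(0) = φ(1) = 0, so the boundary term u·φ vanishes.
LHS = ∫_0^1 u(x) φ'(x) dx = ∫_0^1 (2*x^4 - 3*x^3 - 3*x^2 + 4*x - 1) dx. Term by term:
  ∫_0^1 2*x^4 dx = 2/5;  ∫_0^1 -3*x^3 dx = -3/4;  ∫_0^1 -3*x^2 dx = -1;
  ∫_0^1 4*x dx = 2;  ∫_0^1 -1 dx = -1.
Sum: 2/5 − 3/4 − 1 + 2 − 1 = -7/20.
So LHS = -7/20.
∫_0^1 v(x) φ(x) dx = ∫_0^1 (3*x^4 - 5*x^3 - 2*x^2 + 4*x) dx. Term by term:
  ∫_0^1 3*x^4 dx = 3/5;  ∫_0^1 -5*x^3 dx = -5/4;  ∫_0^1 -2*x^2 dx = -2/3;
  ∫_0^1 4*x dx = 2.
Sum: 3/5 − 5/4 − 2/3 + 2 = 41/60.
So RHS = -∫_0^1 v(x) φ(x) dx = -41/60.
LHS − RHS = 1/3 ≠ 0, so the identity fails.
(For a valid weak derivative the identity must hold for EVERY test function, in particular this one. The failure shows v is NOT the weak derivative of u.)
Correct weak derivative would be u'(x) = -3*x**2 + 2*x + 2.


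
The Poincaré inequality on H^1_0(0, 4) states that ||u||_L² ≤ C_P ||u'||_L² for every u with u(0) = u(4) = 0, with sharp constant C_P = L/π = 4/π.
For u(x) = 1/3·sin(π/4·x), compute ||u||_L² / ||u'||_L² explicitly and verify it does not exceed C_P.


||u||_L² / ||u'||_L² = 4/π = C_P.

u(x) = 1/3·sin(π/4·x), so u'(x) = π*cos(π*x/4)/12.
Writing u(x) = A·sin(kπx/L) with A = 1/3 and k = 1, use ∫_0^L sin²(kπx/L) dx = L/2 and ∫_0^L cos²(kπx/L) dx = L/2.
u² = 1/9·sin²(π/4·x) and (u')² = π^2/144·cos²(π/4·x), and each of sin², cos² integrates to L/2 = 2 over (0, 4).
∫_0^4 u² dx = 2/9, so ||u||_L² = sqrt(2)/3.
∫_0^4 (u')² dx = π^2/72, so ||u'||_L² = sqrt(2)*π/12.
Ratio ||u||_L² / ||u'||_L² = 4/π.
Sharp Poincaré constant on H^1_0(0, 4) is C_P = L/π = 4/π, achieved by sin(π/4·x).
This is the k = 1 eigenfunction (up to amplitude), so the ratio equals the sharp Poincaré constant exactly.
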